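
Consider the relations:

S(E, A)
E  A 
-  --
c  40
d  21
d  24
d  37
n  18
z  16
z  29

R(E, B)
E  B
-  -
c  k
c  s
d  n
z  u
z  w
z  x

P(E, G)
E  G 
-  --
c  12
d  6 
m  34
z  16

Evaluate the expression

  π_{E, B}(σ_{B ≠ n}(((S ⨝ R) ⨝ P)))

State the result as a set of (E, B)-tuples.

{(c, k), (c, s), (z, u), (z, w), (z, x)}

Natural join on E: {(c, 40, k), (c, 40, s), (d, 21, n), (d, 24, n), (d, 37, n), (z, 16, u), (z, 16, w), (z, 16, x), (z, 29, u), (z, 29, w), (z, 29, x)}
Natural join on E: {(c, 40, k, 12), (c, 40, s, 12), (d, 21, n, 6), (d, 24, n, 6), (d, 37, n, 6), (z, 16, u, 16), (z, 16, w, 16), (z, 16, x, 16), (z, 29, u, 16), (z, 29, w, 16), (z, 29, x, 16)}
Apply σ_{B ≠ n}; surviving tuples: {(c, 40, k, 12), (c, 40, s, 12), (z, 16, u, 16), (z, 16, w, 16), (z, 16, x, 16), (z, 29, u, 16), (z, 29, w, 16), (z, 29, x, 16)}
π[E, B]: project onto (E, B) (3 duplicate(s) eliminated) → {(c, k), (c, s), (z, u), (z, w), (z, x)}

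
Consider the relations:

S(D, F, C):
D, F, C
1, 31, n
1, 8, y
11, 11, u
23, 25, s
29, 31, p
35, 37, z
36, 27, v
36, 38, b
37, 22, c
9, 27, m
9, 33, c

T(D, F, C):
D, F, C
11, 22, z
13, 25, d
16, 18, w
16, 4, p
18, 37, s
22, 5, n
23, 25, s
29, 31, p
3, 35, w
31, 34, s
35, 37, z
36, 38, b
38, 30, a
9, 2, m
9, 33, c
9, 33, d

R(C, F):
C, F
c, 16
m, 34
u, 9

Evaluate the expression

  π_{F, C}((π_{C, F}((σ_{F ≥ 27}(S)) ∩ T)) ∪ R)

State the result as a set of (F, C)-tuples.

σ[F ≥ 27]: keep tuples satisfying F ≥ 27 → {(1, 31, n), (29, 31, p), (35, 37, z), (36, 27, v), (36, 38, b), (9, 27, m), (9, 33, c)}
Intersection: {(1, 31, n), (29, 31, p), (35, 37, z), (36, 27, v), (36, 38, b), (9, 27, m), (9, 33, c)} with {(11, 22, z), (13, 25, d), (16, 18, w), (16, 4, p), (18, 37, s), (22, 5, n), (23, 25, s), (29, 31, p), (3, 35, w), (31, 34, s), (35, 37, z), (36, 38, b), (38, 30, a), (9, 2, m), (9, 33, c), (9, 33, d)} → {(29, 31, p), (35, 37, z), (36, 38, b), (9, 33, c)}
Projecting to C, F: {(b, 38), (c, 33), (p, 31), (z, 37)}
Union: {(b, 38), (c, 33), (p, 31), (z, 37)} with {(c, 16), (m, 34), (u, 9)} → {(b, 38), (c, 16), (c, 33), (m, 34), (p, 31), (u, 9), (z, 37)}
Projecting to F, C: {(16, c), (31, p), (33, c), (34, m), (37, z), (38, b), (9, u)}

{(16, c), (31, p), (33, c), (34, m), (37, z), (38, b), (9, u)}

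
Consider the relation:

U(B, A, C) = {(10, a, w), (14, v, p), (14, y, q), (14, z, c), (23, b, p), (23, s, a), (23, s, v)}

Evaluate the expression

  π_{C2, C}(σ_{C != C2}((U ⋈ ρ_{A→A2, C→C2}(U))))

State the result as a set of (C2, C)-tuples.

ρ[A→A2, C→C2]: schema becomes (B, A2, C2); tuples unchanged.
Joining U and ρ_{A→A2, C→C2}(U) on B yields {(10, a, w, a, w), (14, v, p, v, p), (14, v, p, y, q), (14, v, p, z, c), (14, y, q, v, p), (14, y, q, y, q), (14, y, q, z, c), (14, z, c, v, p), (14, z, c, y, q), (14, z, c, z, c), (23, b, p, b, p), (23, b, p, s, a), (23, b, p, s, v), (23, s, a, b, p), (23, s, a, s, a), (23, s, a, s, v), (23, s, v, b, p), (23, s, v, s, a), (23, s, v, s, v)}.
σ[C != C2]: keep tuples satisfying C != C2 → {(14, v, p, y, q), (14, v, p, z, c), (14, y, q, v, p), (14, y, q, z, c), (14, z, c, v, p), (14, z, c, y, q), (23, b, p, s, a), (23, b, p, s, v), (23, s, a, b, p), (23, s, a, s, v), (23, s, v, b, p), (23, s, v, s, a)}
Projecting to C2, C: {(a, p), (a, v), (c, p), (c, q), (p, a), (p, c), (p, q), (p, v), (q, c), (q, p), (v, a), (v, p)}

{(a, p), (a, v), (c, p), (c, q), (p, a), (p, c), (p, q), (p, v), (q, c), (q, p), (v, a), (v, p)}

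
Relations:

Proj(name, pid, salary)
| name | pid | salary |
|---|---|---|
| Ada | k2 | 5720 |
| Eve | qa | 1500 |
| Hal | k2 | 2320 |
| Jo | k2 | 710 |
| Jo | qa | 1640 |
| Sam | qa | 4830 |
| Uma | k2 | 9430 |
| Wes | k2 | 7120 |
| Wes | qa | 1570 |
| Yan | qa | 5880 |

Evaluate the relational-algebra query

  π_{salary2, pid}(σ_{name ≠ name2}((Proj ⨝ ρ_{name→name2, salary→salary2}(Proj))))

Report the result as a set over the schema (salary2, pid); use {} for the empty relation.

ρ[name→name2, salary→salary2]: schema becomes (name2, pid, salary2); tuples unchanged.
Proj ⋈ ρ_{name→name2, salary→salary2}(Proj) (natural join on pid): {(Ada, k2, 5720, Ada, 5720), (Ada, k2, 5720, Hal, 2320), (Ada, k2, 5720, Jo, 710), (Ada, k2, 5720, Uma, 9430), (Ada, k2, 5720, Wes, 7120), (Eve, qa, 1500, Eve, 1500), (Eve, qa, 1500, Jo, 1640), (Eve, qa, 1500, Sam, 4830), (Eve, qa, 1500, Wes, 1570), (Eve, qa, 1500, Yan, 5880), (Hal, k2, 2320, Ada, 5720), (Hal, k2, 2320, Hal, 2320), (Hal, k2, 2320, Jo, 710), (Hal, k2, 2320, Uma, 9430), (Hal, k2, 2320, Wes, 7120), (Jo, k2, 710, Ada, 5720), (Jo, k2, 710, Hal, 2320), (Jo, k2, 710, Jo, 710), (Jo, k2, 710, Uma, 9430), (Jo, k2, 710, Wes, 7120), (Jo, qa, 1640, Eve, 1500), (Jo, qa, 1640, Jo, 1640), (Jo, qa, 1640, Sam, 4830), (Jo, qa, 1640, Wes, 1570), (Jo, qa, 1640, Yan, 5880), (Sam, qa, 4830, Eve, 1500), (Sam, qa, 4830, Jo, 1640), (Sam, qa, 4830, Sam, 4830), (Sam, qa, 4830, Wes, 1570), (Sam, qa, 4830, Yan, 5880), (Uma, k2, 9430, Ada, 5720), (Uma, k2, 9430, Hal, 2320), (Uma, k2, 9430, Jo, 710), (Uma, k2, 9430, Uma, 9430), (Uma, k2, 9430, Wes, 7120), (Wes, k2, 7120, Ada, 5720), (Wes, k2, 7120, Hal, 2320), (Wes, k2, 7120, Jo, 710), (Wes, k2, 7120, Uma, 9430), (Wes, k2, 7120, Wes, 7120), (Wes, qa, 1570, Eve, 1500), (Wes, qa, 1570, Jo, 1640), (Wes, qa, 1570, Sam, 4830), (Wes, qa, 1570, Wes, 1570), (Wes, qa, 1570, Yan, 5880), (Yan, qa, 5880, Eve, 1500), (Yan, qa, 5880, Jo, 1640), (Yan, qa, 5880, Sam, 4830), (Yan, qa, 5880, Wes, 1570), (Yan, qa, 5880, Yan, 5880)}
σ[name ≠ name2]: keep tuples satisfying name ≠ name2 → {(Ada, k2, 5720, Hal, 2320), (Ada, k2, 5720, Jo, 710), (Ada, k2, 5720, Uma, 9430), (Ada, k2, 5720, Wes, 7120), (Eve, qa, 1500, Jo, 1640), (Eve, qa, 1500, Sam, 4830), (Eve, qa, 1500, Wes, 1570), (Eve, qa, 1500, Yan, 5880), (Hal, k2, 2320, Ada, 5720), (Hal, k2, 2320, Jo, 710), (Hal, k2, 2320, Uma, 9430), (Hal, k2, 2320, Wes, 7120), (Jo, k2, 710, Ada, 5720), (Jo, k2, 710, Hal, 2320), (Jo, k2, 710, Uma, 9430), (Jo, k2, 710, Wes, 7120), (Jo, qa, 1640, Eve, 1500), (Jo, qa, 1640, Sam, 4830), (Jo, qa, 1640, Wes, 1570), (Jo, qa, 1640, Yan, 5880), (Sam, qa, 4830, Eve, 1500), (Sam, qa, 4830, Jo, 1640), (Sam, qa, 4830, Wes, 1570), (Sam, qa, 4830, Yan, 5880), (Uma, k2, 9430, Ada, 5720), (Uma, k2, 9430, Hal, 2320), (Uma, k2, 9430, Jo, 710), (Uma, k2, 9430, Wes, 7120), (Wes, k2, 7120, Ada, 5720), (Wes, k2, 7120, Hal, 2320), (Wes, k2, 7120, Jo, 710), (Wes, k2, 7120, Uma, 9430), (Wes, qa, 1570, Eve, 1500), (Wes, qa, 1570, Jo, 1640), (Wes, qa, 1570, Sam, 4830), (Wes, qa, 1570, Yan, 5880), (Yan, qa, 5880, Eve, 1500), (Yan, qa, 5880, Jo, 1640), (Yan, qa, 5880, Sam, 4830), (Yan, qa, 5880, Wes, 1570)}
π_{salary2, pid} gives {(1500, qa), (1570, qa), (1640, qa), (2320, k2), (4830, qa), (5720, k2), (5880, qa), (710, k2), (7120, k2), (9430, k2)} (30 duplicate(s) eliminated).

{(1500, qa), (1570, qa), (1640, qa), (2320, k2), (4830, qa), (5720, k2), (5880, qa), (710, k2), (7120, k2), (9430, k2)}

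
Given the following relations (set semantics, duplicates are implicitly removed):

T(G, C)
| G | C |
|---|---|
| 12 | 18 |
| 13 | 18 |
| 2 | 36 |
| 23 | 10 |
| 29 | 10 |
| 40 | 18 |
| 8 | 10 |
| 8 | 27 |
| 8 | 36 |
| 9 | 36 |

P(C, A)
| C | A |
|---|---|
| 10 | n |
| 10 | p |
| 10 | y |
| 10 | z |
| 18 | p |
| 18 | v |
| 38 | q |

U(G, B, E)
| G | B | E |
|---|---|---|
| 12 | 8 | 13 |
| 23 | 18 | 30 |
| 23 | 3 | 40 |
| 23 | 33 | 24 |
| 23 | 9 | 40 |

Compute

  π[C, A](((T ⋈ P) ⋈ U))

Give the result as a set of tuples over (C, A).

T ⋈ P (natural join on C): {(12, 18, p), (12, 18, v), (13, 18, p), (13, 18, v), (23, 10, n), (23, 10, p), (23, 10, y), (23, 10, z), (29, 10, n), (29, 10, p), (29, 10, y), (29, 10, z), (40, 18, p), (40, 18, v), (8, 10, n), (8, 10, p), (8, 10, y), (8, 10, z)}
(T ⋈ P) ⋈ U (natural join on G): {(12, 18, p, 8, 13), (12, 18, v, 8, 13), (23, 10, n, 18, 30), (23, 10, n, 3, 40), (23, 10, n, 33, 24), (23, 10, n, 9, 40), (23, 10, p, 18, 30), (23, 10, p, 3, 40), (23, 10, p, 33, 24), (23, 10, p, 9, 40), (23, 10, y, 18, 30), (23, 10, y, 3, 40), (23, 10, y, 33, 24), (23, 10, y, 9, 40), (23, 10, z, 18, 30), (23, 10, z, 3, 40), (23, 10, z, 33, 24), (23, 10, z, 9, 40)}
Keep only column(s) C, A (12 duplicate(s) eliminated): {(10, n), (10, p), (10, y), (10, z), (18, p), (18, v)}

{(10, n), (10, p), (10, y), (10, z), (18, p), (18, v)}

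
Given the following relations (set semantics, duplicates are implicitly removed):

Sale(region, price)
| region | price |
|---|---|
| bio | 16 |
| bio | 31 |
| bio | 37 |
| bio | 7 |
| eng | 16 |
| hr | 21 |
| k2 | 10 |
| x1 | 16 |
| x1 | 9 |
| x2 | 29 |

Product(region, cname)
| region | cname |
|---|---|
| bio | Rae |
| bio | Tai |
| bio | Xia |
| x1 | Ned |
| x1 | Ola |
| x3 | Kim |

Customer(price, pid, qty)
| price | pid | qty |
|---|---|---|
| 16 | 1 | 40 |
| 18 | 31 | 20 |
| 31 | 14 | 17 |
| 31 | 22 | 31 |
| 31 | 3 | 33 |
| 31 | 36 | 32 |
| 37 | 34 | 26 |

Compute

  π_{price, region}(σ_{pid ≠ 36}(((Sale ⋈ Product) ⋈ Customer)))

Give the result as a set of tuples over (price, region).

Natural join on region: {(bio, 16, Rae), (bio, 16, Tai), (bio, 16, Xia), (bio, 31, Rae), (bio, 31, Tai), (bio, 31, Xia), (bio, 37, Rae), (bio, 37, Tai), (bio, 37, Xia), (bio, 7, Rae), (bio, 7, Tai), (bio, 7, Xia), (x1, 16, Ned), (x1, 16, Ola), (x1, 9, Ned), (x1, 9, Ola)}
Natural join on price: {(bio, 16, Rae, 1, 40), (bio, 16, Tai, 1, 40), (bio, 16, Xia, 1, 40), (bio, 31, Rae, 14, 17), (bio, 31, Rae, 22, 31), (bio, 31, Rae, 3, 33), (bio, 31, Rae, 36, 32), (bio, 31, Tai, 14, 17), (bio, 31, Tai, 22, 31), (bio, 31, Tai, 3, 33), (bio, 31, Tai, 36, 32), (bio, 31, Xia, 14, 17), (bio, 31, Xia, 22, 31), (bio, 31, Xia, 3, 33), (bio, 31, Xia, 36, 32), (bio, 37, Rae, 34, 26), (bio, 37, Tai, 34, 26), (bio, 37, Xia, 34, 26), (x1, 16, Ned, 1, 40), (x1, 16, Ola, 1, 40)}
Apply σ_{pid ≠ 36}; surviving tuples: {(bio, 16, Rae, 1, 40), (bio, 16, Tai, 1, 40), (bio, 16, Xia, 1, 40), (bio, 31, Rae, 14, 17), (bio, 31, Rae, 22, 31), (bio, 31, Rae, 3, 33), (bio, 31, Tai, 14, 17), (bio, 31, Tai, 22, 31), (bio, 31, Tai, 3, 33), (bio, 31, Xia, 14, 17), (bio, 31, Xia, 22, 31), (bio, 31, Xia, 3, 33), (bio, 37, Rae, 34, 26), (bio, 37, Tai, 34, 26), (bio, 37, Xia, 34, 26), (x1, 16, Ned, 1, 40), (x1, 16, Ola, 1, 40)}
Keep only column(s) price, region (13 duplicate(s) eliminated): {(16, bio), (16, x1), (31, bio), (37, bio)}

{(16, bio), (16, x1), (31, bio), (37, bio)}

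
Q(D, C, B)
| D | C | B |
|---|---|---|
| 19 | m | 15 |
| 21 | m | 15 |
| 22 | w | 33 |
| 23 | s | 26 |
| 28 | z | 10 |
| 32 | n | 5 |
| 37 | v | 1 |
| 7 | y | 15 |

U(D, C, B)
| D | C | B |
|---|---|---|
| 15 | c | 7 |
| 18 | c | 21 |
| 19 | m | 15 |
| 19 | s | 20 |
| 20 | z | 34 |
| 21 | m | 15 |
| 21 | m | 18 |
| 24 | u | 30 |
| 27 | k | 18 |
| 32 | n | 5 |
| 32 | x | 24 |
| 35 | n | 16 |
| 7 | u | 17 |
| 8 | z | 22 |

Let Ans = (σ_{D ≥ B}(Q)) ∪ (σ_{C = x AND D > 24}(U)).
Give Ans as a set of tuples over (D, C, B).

{(19, m, 15), (21, m, 15), (28, z, 10), (32, n, 5), (32, x, 24), (37, v, 1)}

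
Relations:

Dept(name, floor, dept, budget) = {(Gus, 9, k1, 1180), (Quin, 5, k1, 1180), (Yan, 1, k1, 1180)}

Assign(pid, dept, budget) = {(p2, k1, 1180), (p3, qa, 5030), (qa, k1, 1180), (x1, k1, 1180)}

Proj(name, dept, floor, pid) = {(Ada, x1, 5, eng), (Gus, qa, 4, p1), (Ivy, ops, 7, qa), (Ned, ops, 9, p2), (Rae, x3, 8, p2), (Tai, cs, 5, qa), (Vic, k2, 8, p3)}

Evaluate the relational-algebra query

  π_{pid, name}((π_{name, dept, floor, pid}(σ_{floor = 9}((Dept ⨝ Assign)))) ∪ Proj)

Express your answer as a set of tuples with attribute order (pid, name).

Joining Dept and Assign on dept, budget yields {(Gus, 9, k1, 1180, p2), (Gus, 9, k1, 1180, qa), (Gus, 9, k1, 1180, x1), (Quin, 5, k1, 1180, p2), (Quin, 5, k1, 1180, qa), (Quin, 5, k1, 1180, x1), (Yan, 1, k1, 1180, p2), (Yan, 1, k1, 1180, qa), (Yan, 1, k1, 1180, x1)}.
σ[floor = 9]: keep tuples satisfying floor = 9 → {(Gus, 9, k1, 1180, p2), (Gus, 9, k1, 1180, qa), (Gus, 9, k1, 1180, x1)}
π[name, dept, floor, pid]: project onto (name, dept, floor, pid) → {(Gus, k1, 9, p2), (Gus, k1, 9, qa), (Gus, k1, 9, x1)}
Taking the union: {(Ada, x1, 5, eng), (Gus, k1, 9, p2), (Gus, k1, 9, qa), (Gus, k1, 9, x1), (Gus, qa, 4, p1), (Ivy, ops, 7, qa), (Ned, ops, 9, p2), (Rae, x3, 8, p2), (Tai, cs, 5, qa), (Vic, k2, 8, p3)}
π[pid, name]: project onto (pid, name) → {(eng, Ada), (p1, Gus), (p2, Gus), (p2, Ned), (p2, Rae), (p3, Vic), (qa, Gus), (qa, Ivy), (qa, Tai), (x1, Gus)}

{(eng, Ada), (p1, Gus), (p2, Gus), (p2, Ned), (p2, Rae), (p3, Vic), (qa, Gus), (qa, Ivy), (qa, Tai), (x1, Gus)}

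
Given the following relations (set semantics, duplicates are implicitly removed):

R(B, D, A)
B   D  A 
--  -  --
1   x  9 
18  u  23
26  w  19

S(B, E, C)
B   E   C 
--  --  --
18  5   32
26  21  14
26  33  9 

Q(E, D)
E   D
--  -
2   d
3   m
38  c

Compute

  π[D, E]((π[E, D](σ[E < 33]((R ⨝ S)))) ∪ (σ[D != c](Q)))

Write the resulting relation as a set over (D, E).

{(d, 2), (m, 3), (u, 5), (w, 21)}

Natural join on B: {(18, u, 23, 5, 32), (26, w, 19, 21, 14), (26, w, 19, 33, 9)}
Filtering on E < 33 leaves {(18, u, 23, 5, 32), (26, w, 19, 21, 14)}.
Projecting to E, D: {(21, w), (5, u)}
Filtering on D != c leaves {(2, d), (3, m)}.
Taking the union: {(2, d), (21, w), (3, m), (5, u)}
Projecting to D, E: {(d, 2), (m, 3), (u, 5), (w, 21)}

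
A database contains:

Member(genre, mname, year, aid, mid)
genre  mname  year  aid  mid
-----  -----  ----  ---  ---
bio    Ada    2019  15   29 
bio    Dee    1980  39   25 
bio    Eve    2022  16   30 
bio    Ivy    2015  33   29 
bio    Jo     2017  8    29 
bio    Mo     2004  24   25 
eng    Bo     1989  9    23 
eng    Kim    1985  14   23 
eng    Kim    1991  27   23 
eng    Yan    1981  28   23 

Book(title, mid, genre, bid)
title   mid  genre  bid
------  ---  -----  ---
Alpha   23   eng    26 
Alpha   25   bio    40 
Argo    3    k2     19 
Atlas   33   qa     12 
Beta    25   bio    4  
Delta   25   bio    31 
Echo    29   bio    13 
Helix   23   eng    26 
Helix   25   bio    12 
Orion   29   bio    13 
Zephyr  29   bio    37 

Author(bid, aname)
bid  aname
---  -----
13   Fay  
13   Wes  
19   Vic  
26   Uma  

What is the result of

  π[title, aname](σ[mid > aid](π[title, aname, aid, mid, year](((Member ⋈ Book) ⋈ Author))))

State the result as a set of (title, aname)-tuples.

{(Alpha, Uma), (Echo, Fay), (Echo, Wes), (Helix, Uma), (Orion, Fay), (Orion, Wes)}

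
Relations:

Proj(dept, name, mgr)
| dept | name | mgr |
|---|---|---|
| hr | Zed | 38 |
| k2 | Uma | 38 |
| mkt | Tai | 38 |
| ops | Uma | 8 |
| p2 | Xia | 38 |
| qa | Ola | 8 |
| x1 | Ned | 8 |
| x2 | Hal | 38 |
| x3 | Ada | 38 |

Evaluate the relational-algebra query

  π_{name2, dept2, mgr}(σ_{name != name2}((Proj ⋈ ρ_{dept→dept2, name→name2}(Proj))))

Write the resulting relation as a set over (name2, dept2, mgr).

ρ[dept→dept2, name→name2]: schema becomes (dept2, name2, mgr); tuples unchanged.
Proj ⋈ ρ_{dept→dept2, name→name2}(Proj) (natural join on mgr): {(hr, Zed, 38, hr, Zed), (hr, Zed, 38, k2, Uma), (hr, Zed, 38, mkt, Tai), (hr, Zed, 38, p2, Xia), (hr, Zed, 38, x2, Hal), (hr, Zed, 38, x3, Ada), (k2, Uma, 38, hr, Zed), (k2, Uma, 38, k2, Uma), (k2, Uma, 38, mkt, Tai), (k2, Uma, 38, p2, Xia), (k2, Uma, 38, x2, Hal), (k2, Uma, 38, x3, Ada), (mkt, Tai, 38, hr, Zed), (mkt, Tai, 38, k2, Uma), (mkt, Tai, 38, mkt, Tai), (mkt, Tai, 38, p2, Xia), (mkt, Tai, 38, x2, Hal), (mkt, Tai, 38, x3, Ada), (ops, Uma, 8, ops, Uma), (ops, Uma, 8, qa, Ola), (ops, Uma, 8, x1, Ned), (p2, Xia, 38, hr, Zed), (p2, Xia, 38, k2, Uma), (p2, Xia, 38, mkt, Tai), (p2, Xia, 38, p2, Xia), (p2, Xia, 38, x2, Hal), (p2, Xia, 38, x3, Ada), (qa, Ola, 8, ops, Uma), (qa, Ola, 8, qa, Ola), (qa, Ola, 8, x1, Ned), (x1, Ned, 8, ops, Uma), (x1, Ned, 8, qa, Ola), (x1, Ned, 8, x1, Ned), (x2, Hal, 38, hr, Zed), (x2, Hal, 38, k2, Uma), (x2, Hal, 38, mkt, Tai), (x2, Hal, 38, p2, Xia), (x2, Hal, 38, x2, Hal), (x2, Hal, 38, x3, Ada), (x3, Ada, 38, hr, Zed), (x3, Ada, 38, k2, Uma), (x3, Ada, 38, mkt, Tai), (x3, Ada, 38, p2, Xia), (x3, Ada, 38, x2, Hal), (x3, Ada, 38, x3, Ada)}
Apply σ_{name != name2}; surviving tuples: {(hr, Zed, 38, k2, Uma), (hr, Zed, 38, mkt, Tai), (hr, Zed, 38, p2, Xia), (hr, Zed, 38, x2, Hal), (hr, Zed, 38, x3, Ada), (k2, Uma, 38, hr, Zed), (k2, Uma, 38, mkt, Tai), (k2, Uma, 38, p2, Xia), (k2, Uma, 38, x2, Hal), (k2, Uma, 38, x3, Ada), (mkt, Tai, 38, hr, Zed), (mkt, Tai, 38, k2, Uma), (mkt, Tai, 38, p2, Xia), (mkt, Tai, 38, x2, Hal), (mkt, Tai, 38, x3, Ada), (ops, Uma, 8, qa, Ola), (ops, Uma, 8, x1, Ned), (p2, Xia, 38, hr, Zed), (p2, Xia, 38, k2, Uma), (p2, Xia, 38, mkt, Tai), (p2, Xia, 38, x2, Hal), (p2, Xia, 38, x3, Ada), (qa, Ola, 8, ops, Uma), (qa, Ola, 8, x1, Ned), (x1, Ned, 8, ops, Uma), (x1, Ned, 8, qa, Ola), (x2, Hal, 38, hr, Zed), (x2, Hal, 38, k2, Uma), (x2, Hal, 38, mkt, Tai), (x2, Hal, 38, p2, Xia), (x2, Hal, 38, x3, Ada), (x3, Ada, 38, hr, Zed), (x3, Ada, 38, k2, Uma), (x3, Ada, 38, mkt, Tai), (x3, Ada, 38, p2, Xia), (x3, Ada, 38, x2, Hal)}
π[name2, dept2, mgr]: project onto (name2, dept2, mgr) (27 duplicate(s) eliminated) → {(Ada, x3, 38), (Hal, x2, 38), (Ned, x1, 8), (Ola, qa, 8), (Tai, mkt, 38), (Uma, k2, 38), (Uma, ops, 8), (Xia, p2, 38), (Zed, hr, 38)}

{(Ada, x3, 38), (Hal, x2, 38), (Ned, x1, 8), (Ola, qa, 8), (Tai, mkt, 38), (Uma, k2, 38), (Uma, ops, 8), (Xia, p2, 38), (Zed, hr, 38)}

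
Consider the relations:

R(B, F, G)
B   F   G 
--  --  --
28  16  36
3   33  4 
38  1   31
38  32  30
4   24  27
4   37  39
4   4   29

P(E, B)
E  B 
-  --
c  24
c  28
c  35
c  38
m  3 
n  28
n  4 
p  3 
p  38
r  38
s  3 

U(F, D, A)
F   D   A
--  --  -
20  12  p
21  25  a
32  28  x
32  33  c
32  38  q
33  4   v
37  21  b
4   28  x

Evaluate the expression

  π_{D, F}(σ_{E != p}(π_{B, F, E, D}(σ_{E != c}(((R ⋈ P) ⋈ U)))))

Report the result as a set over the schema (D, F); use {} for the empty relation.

{(21, 37), (28, 32), (28, 4), (33, 32), (38, 32), (4, 33)}

Natural join on B: {(28, 16, 36, c), (28, 16, 36, n), (3, 33, 4, m), (3, 33, 4, p), (3, 33, 4, s), (38, 1, 31, c), (38, 1, 31, p), (38, 1, 31, r), (38, 32, 30, c), (38, 32, 30, p), (38, 32, 30, r), (4, 24, 27, n), (4, 37, 39, n), (4, 4, 29, n)}
Natural join on F: {(3, 33, 4, m, 4, v), (3, 33, 4, p, 4, v), (3, 33, 4, s, 4, v), (38, 32, 30, c, 28, x), (38, 32, 30, c, 33, c), (38, 32, 30, c, 38, q), (38, 32, 30, p, 28, x), (38, 32, 30, p, 33, c), (38, 32, 30, p, 38, q), (38, 32, 30, r, 28, x), (38, 32, 30, r, 33, c), (38, 32, 30, r, 38, q), (4, 37, 39, n, 21, b), (4, 4, 29, n, 28, x)}
σ[E != c]: keep tuples satisfying E != c → {(3, 33, 4, m, 4, v), (3, 33, 4, p, 4, v), (3, 33, 4, s, 4, v), (38, 32, 30, p, 28, x), (38, 32, 30, p, 33, c), (38, 32, 30, p, 38, q), (38, 32, 30, r, 28, x), (38, 32, 30, r, 33, c), (38, 32, 30, r, 38, q), (4, 37, 39, n, 21, b), (4, 4, 29, n, 28, x)}
Keep only column(s) B, F, E, D: {(3, 33, m, 4), (3, 33, p, 4), (3, 33, s, 4), (38, 32, p, 28), (38, 32, p, 33), (38, 32, p, 38), (38, 32, r, 28), (38, 32, r, 33), (38, 32, r, 38), (4, 37, n, 21), (4, 4, n, 28)}
σ[E != p]: keep tuples satisfying E != p → {(3, 33, m, 4), (3, 33, s, 4), (38, 32, r, 28), (38, 32, r, 33), (38, 32, r, 38), (4, 37, n, 21), (4, 4, n, 28)}
Keep only column(s) D, F (1 duplicate(s) eliminated): {(21, 37), (28, 32), (28, 4), (33, 32), (38, 32), (4, 33)}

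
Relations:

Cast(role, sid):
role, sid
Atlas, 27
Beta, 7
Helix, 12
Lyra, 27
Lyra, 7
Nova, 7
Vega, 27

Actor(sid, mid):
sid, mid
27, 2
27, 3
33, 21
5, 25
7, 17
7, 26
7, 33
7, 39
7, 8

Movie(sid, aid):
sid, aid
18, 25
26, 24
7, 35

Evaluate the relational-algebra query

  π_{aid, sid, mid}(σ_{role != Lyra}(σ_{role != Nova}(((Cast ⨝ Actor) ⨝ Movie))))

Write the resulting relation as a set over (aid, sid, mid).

Natural join on sid: {(Atlas, 27, 2), (Atlas, 27, 3), (Beta, 7, 17), (Beta, 7, 26), (Beta, 7, 33), (Beta, 7, 39), (Beta, 7, 8), (Lyra, 27, 2), (Lyra, 27, 3), (Lyra, 7, 17), (Lyra, 7, 26), (Lyra, 7, 33), (Lyra, 7, 39), (Lyra, 7, 8), (Nova, 7, 17), (Nova, 7, 26), (Nova, 7, 33), (Nova, 7, 39), (Nova, 7, 8), (Vega, 27, 2), (Vega, 27, 3)}
Natural join on sid: {(Beta, 7, 17, 35), (Beta, 7, 26, 35), (Beta, 7, 33, 35), (Beta, 7, 39, 35), (Beta, 7, 8, 35), (Lyra, 7, 17, 35), (Lyra, 7, 26, 35), (Lyra, 7, 33, 35), (Lyra, 7, 39, 35), (Lyra, 7, 8, 35), (Nova, 7, 17, 35), (Nova, 7, 26, 35), (Nova, 7, 33, 35), (Nova, 7, 39, 35), (Nova, 7, 8, 35)}
Selection role != Nova: {(Beta, 7, 17, 35), (Beta, 7, 26, 35), (Beta, 7, 33, 35), (Beta, 7, 39, 35), (Beta, 7, 8, 35), (Lyra, 7, 17, 35), (Lyra, 7, 26, 35), (Lyra, 7, 33, 35), (Lyra, 7, 39, 35), (Lyra, 7, 8, 35)}
Selection role != Lyra: {(Beta, 7, 17, 35), (Beta, 7, 26, 35), (Beta, 7, 33, 35), (Beta, 7, 39, 35), (Beta, 7, 8, 35)}
π[aid, sid, mid]: project onto (aid, sid, mid) → {(35, 7, 17), (35, 7, 26), (35, 7, 33), (35, 7, 39), (35, 7, 8)}

{(35, 7, 17), (35, 7, 26), (35, 7, 33), (35, 7, 39), (35, 7, 8)}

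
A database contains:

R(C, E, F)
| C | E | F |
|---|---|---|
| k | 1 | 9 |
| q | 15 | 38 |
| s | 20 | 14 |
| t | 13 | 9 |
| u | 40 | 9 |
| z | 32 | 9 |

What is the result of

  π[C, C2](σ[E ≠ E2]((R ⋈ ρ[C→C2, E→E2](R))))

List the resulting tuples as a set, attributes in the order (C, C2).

ρ[C→C2, E→E2]: schema becomes (C2, E2, F); tuples unchanged.
Joining R and ρ[C→C2, E→E2](R) on F yields {(k, 1, 9, k, 1), (k, 1, 9, t, 13), (k, 1, 9, u, 40), (k, 1, 9, z, 32), (q, 15, 38, q, 15), (s, 20, 14, s, 20), (t, 13, 9, k, 1), (t, 13, 9, t, 13), (t, 13, 9, u, 40), (t, 13, 9, z, 32), (u, 40, 9, k, 1), (u, 40, 9, t, 13), (u, 40, 9, u, 40), (u, 40, 9, z, 32), (z, 32, 9, k, 1), (z, 32, 9, t, 13), (z, 32, 9, u, 40), (z, 32, 9, z, 32)}.
σ[E ≠ E2]: keep tuples satisfying E ≠ E2 → {(k, 1, 9, t, 13), (k, 1, 9, u, 40), (k, 1, 9, z, 32), (t, 13, 9, k, 1), (t, 13, 9, u, 40), (t, 13, 9, z, 32), (u, 40, 9, k, 1), (u, 40, 9, t, 13), (u, 40, 9, z, 32), (z, 32, 9, k, 1), (z, 32, 9, t, 13), (z, 32, 9, u, 40)}
π_{C, C2} gives {(k, t), (k, u), (k, z), (t, k), (t, u), (t, z), (u, k), (u, t), (u, z), (z, k), (z, t), (z, u)}.

{(k, t), (k, u), (k, z), (t, k), (t, u), (t, z), (u, k), (u, t), (u, z), (z, k), (z, t), (z, u)}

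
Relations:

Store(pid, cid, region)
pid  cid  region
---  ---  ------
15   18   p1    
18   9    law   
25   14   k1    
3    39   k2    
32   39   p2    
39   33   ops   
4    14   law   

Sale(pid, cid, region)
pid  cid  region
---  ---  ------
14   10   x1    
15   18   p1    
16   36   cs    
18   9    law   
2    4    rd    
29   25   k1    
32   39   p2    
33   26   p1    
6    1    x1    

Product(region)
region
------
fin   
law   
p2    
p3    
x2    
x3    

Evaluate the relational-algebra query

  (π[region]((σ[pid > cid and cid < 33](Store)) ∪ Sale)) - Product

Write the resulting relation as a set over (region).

{cs, k1, p1, rd, x1}

Selection pid > cid and cid < 33: {(18, 9, law), (25, 14, k1)}
Set union of the two operands is {(14, 10, x1), (15, 18, p1), (16, 36, cs), (18, 9, law), (2, 4, rd), (25, 14, k1), (29, 25, k1), (32, 39, p2), (33, 26, p1), (6, 1, x1)}.
Keep only column(s) region (3 duplicate(s) eliminated): {cs, k1, law, p1, p2, rd, x1}
Set difference of the two operands is {cs, k1, p1, rd, x1}.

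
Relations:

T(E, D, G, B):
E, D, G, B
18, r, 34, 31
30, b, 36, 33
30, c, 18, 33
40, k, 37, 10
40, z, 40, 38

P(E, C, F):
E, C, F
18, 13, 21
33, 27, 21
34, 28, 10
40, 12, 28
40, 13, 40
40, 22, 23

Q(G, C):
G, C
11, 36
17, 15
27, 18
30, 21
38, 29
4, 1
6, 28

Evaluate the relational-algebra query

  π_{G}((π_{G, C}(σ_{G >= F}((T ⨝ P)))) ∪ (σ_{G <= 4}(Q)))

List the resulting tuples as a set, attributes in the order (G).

T ⋈ P (natural join on E): {(18, r, 34, 31, 13, 21), (40, k, 37, 10, 12, 28), (40, k, 37, 10, 13, 40), (40, k, 37, 10, 22, 23), (40, z, 40, 38, 12, 28), (40, z, 40, 38, 13, 40), (40, z, 40, 38, 22, 23)}
Selection G >= F: {(18, r, 34, 31, 13, 21), (40, k, 37, 10, 12, 28), (40, k, 37, 10, 22, 23), (40, z, 40, 38, 12, 28), (40, z, 40, 38, 13, 40), (40, z, 40, 38, 22, 23)}
Projecting to G, C: {(34, 13), (37, 12), (37, 22), (40, 12), (40, 13), (40, 22)}
Selection G <= 4: {(4, 1)}
Union: {(34, 13), (37, 12), (37, 22), (40, 12), (40, 13), (40, 22)} with {(4, 1)} → {(34, 13), (37, 12), (37, 22), (4, 1), (40, 12), (40, 13), (40, 22)}
Projecting to G (3 duplicate(s) eliminated): {34, 37, 4, 40}

{34, 37, 4, 40}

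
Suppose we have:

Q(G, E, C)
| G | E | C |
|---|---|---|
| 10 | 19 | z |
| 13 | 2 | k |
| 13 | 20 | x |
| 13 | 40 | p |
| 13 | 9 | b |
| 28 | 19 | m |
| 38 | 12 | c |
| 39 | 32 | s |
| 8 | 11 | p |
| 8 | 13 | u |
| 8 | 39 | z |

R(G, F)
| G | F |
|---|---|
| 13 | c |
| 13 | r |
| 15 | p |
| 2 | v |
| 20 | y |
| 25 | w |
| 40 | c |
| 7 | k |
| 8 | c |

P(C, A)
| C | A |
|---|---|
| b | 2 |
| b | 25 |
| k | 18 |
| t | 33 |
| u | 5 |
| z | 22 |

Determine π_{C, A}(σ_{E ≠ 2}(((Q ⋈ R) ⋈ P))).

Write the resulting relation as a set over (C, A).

{(b, 2), (b, 25), (u, 5), (z, 22)}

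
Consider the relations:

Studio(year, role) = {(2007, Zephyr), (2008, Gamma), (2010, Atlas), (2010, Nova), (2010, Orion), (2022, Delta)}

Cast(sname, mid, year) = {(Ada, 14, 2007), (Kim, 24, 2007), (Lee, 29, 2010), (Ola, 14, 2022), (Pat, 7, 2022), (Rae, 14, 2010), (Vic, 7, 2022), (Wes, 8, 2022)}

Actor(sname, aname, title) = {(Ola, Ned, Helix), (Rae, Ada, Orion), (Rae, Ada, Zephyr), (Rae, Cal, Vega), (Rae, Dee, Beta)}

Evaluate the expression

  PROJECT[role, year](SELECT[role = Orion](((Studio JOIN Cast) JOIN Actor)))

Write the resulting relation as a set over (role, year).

Studio ⋈ Cast (natural join on year): {(2007, Zephyr, Ada, 14), (2007, Zephyr, Kim, 24), (2010, Atlas, Lee, 29), (2010, Atlas, Rae, 14), (2010, Nova, Lee, 29), (2010, Nova, Rae, 14), (2010, Orion, Lee, 29), (2010, Orion, Rae, 14), (2022, Delta, Ola, 14), (2022, Delta, Pat, 7), (2022, Delta, Vic, 7), (2022, Delta, Wes, 8)}
(Studio JOIN Cast) ⋈ Actor (natural join on sname): {(2010, Atlas, Rae, 14, Ada, Orion), (2010, Atlas, Rae, 14, Ada, Zephyr), (2010, Atlas, Rae, 14, Cal, Vega), (2010, Atlas, Rae, 14, Dee, Beta), (2010, Nova, Rae, 14, Ada, Orion), (2010, Nova, Rae, 14, Ada, Zephyr), (2010, Nova, Rae, 14, Cal, Vega), (2010, Nova, Rae, 14, Dee, Beta), (2010, Orion, Rae, 14, Ada, Orion), (2010, Orion, Rae, 14, Ada, Zephyr), (2010, Orion, Rae, 14, Cal, Vega), (2010, Orion, Rae, 14, Dee, Beta), (2022, Delta, Ola, 14, Ned, Helix)}
Filtering on role = Orion leaves {(2010, Orion, Rae, 14, Ada, Orion), (2010, Orion, Rae, 14, Ada, Zephyr), (2010, Orion, Rae, 14, Cal, Vega), (2010, Orion, Rae, 14, Dee, Beta)}.
π[role, year]: project onto (role, year) (3 duplicate(s) eliminated) → {(Orion, 2010)}

{(Orion, 2010)}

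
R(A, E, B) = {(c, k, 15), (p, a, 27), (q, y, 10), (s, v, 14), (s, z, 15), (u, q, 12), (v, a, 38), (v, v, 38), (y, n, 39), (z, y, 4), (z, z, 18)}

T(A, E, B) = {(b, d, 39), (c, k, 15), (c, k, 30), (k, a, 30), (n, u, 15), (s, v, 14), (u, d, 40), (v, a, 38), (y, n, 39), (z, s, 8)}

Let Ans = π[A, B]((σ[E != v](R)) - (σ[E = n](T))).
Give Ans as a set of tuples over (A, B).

{(c, 15), (p, 27), (q, 10), (s, 15), (u, 12), (v, 38), (z, 18), (z, 4)}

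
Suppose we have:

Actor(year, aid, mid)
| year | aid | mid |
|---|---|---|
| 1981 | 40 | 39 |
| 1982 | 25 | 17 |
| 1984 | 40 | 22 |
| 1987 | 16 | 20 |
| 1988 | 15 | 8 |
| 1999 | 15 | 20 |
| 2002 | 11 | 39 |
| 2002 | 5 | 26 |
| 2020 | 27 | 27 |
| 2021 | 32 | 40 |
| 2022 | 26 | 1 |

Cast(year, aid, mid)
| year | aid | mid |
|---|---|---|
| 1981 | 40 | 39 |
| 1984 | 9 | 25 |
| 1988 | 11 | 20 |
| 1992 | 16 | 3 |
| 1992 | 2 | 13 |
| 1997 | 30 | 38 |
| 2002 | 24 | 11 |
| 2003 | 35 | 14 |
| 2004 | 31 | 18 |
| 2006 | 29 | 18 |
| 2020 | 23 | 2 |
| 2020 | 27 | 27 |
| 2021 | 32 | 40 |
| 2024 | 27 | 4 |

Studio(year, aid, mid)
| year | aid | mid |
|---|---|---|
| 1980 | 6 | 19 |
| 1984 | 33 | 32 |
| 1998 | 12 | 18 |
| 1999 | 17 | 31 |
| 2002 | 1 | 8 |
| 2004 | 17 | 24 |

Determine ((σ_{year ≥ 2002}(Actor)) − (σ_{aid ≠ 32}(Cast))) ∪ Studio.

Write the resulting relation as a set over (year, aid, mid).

Selection year ≥ 2002: {(2002, 11, 39), (2002, 5, 26), (2020, 27, 27), (2021, 32, 40), (2022, 26, 1)}
Selection aid ≠ 32: {(1981, 40, 39), (1984, 9, 25), (1988, 11, 20), (1992, 16, 3), (1992, 2, 13), (1997, 30, 38), (2002, 24, 11), (2003, 35, 14), (2004, 31, 18), (2006, 29, 18), (2020, 23, 2), (2020, 27, 27), (2024, 27, 4)}
Set difference of the two operands is {(2002, 11, 39), (2002, 5, 26), (2021, 32, 40), (2022, 26, 1)}.
Set union of the two operands is {(1980, 6, 19), (1984, 33, 32), (1998, 12, 18), (1999, 17, 31), (2002, 1, 8), (2002, 11, 39), (2002, 5, 26), (2004, 17, 24), (2021, 32, 40), (2022, 26, 1)}.

{(1980, 6, 19), (1984, 33, 32), (1998, 12, 18), (1999, 17, 31), (2002, 1, 8), (2002, 11, 39), (2002, 5, 26), (2004, 17, 24), (2021, 32, 40), (2022, 26, 1)}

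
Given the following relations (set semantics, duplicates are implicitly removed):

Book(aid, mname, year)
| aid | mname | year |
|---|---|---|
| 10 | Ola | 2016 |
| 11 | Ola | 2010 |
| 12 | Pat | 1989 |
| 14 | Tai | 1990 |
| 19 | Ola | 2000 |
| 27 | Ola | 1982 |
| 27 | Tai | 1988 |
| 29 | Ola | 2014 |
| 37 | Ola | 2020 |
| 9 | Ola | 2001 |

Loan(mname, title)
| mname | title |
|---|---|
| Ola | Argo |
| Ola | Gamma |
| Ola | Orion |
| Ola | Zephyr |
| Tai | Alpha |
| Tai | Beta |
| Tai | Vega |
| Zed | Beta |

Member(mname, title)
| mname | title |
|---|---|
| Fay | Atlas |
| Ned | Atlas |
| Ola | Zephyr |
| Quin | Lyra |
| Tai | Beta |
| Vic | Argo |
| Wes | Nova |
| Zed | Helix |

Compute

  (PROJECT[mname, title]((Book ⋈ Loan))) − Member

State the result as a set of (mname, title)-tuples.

Joining Book and Loan on mname yields {(10, Ola, 2016, Argo), (10, Ola, 2016, Gamma), (10, Ola, 2016, Orion), (10, Ola, 2016, Zephyr), (11, Ola, 2010, Argo), (11, Ola, 2010, Gamma), (11, Ola, 2010, Orion), (11, Ola, 2010, Zephyr), (14, Tai, 1990, Alpha), (14, Tai, 1990, Beta), (14, Tai, 1990, Vega), (19, Ola, 2000, Argo), (19, Ola, 2000, Gamma), (19, Ola, 2000, Orion), (19, Ola, 2000, Zephyr), (27, Ola, 1982, Argo), (27, Ola, 1982, Gamma), (27, Ola, 1982, Orion), (27, Ola, 1982, Zephyr), (27, Tai, 1988, Alpha), (27, Tai, 1988, Beta), (27, Tai, 1988, Vega), (29, Ola, 2014, Argo), (29, Ola, 2014, Gamma), (29, Ola, 2014, Orion), (29, Ola, 2014, Zephyr), (37, Ola, 2020, Argo), (37, Ola, 2020, Gamma), (37, Ola, 2020, Orion), (37, Ola, 2020, Zephyr), (9, Ola, 2001, Argo), (9, Ola, 2001, Gamma), (9, Ola, 2001, Orion), (9, Ola, 2001, Zephyr)}.
Projecting to mname, title (27 duplicate(s) eliminated): {(Ola, Argo), (Ola, Gamma), (Ola, Orion), (Ola, Zephyr), (Tai, Alpha), (Tai, Beta), (Tai, Vega)}
Taking the difference: {(Ola, Argo), (Ola, Gamma), (Ola, Orion), (Tai, Alpha), (Tai, Vega)}

{(Ola, Argo), (Ola, Gamma), (Ola, Orion), (Tai, Alpha), (Tai, Vega)}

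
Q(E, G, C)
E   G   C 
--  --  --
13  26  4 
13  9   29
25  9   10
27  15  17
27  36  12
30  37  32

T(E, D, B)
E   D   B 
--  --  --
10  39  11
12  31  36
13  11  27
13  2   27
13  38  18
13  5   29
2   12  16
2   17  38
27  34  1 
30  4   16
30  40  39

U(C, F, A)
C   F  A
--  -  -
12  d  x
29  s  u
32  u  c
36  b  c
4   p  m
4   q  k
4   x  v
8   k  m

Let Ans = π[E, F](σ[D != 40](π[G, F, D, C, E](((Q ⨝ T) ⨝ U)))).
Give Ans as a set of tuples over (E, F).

{(13, p), (13, q), (13, s), (13, x), (27, d), (30, u)}

Natural join on E: {(13, 26, 4, 11, 27), (13, 26, 4, 2, 27), (13, 26, 4, 38, 18), (13, 26, 4, 5, 29), (13, 9, 29, 11, 27), (13, 9, 29, 2, 27), (13, 9, 29, 38, 18), (13, 9, 29, 5, 29), (27, 15, 17, 34, 1), (27, 36, 12, 34, 1), (30, 37, 32, 4, 16), (30, 37, 32, 40, 39)}
Natural join on C: {(13, 26, 4, 11, 27, p, m), (13, 26, 4, 11, 27, q, k), (13, 26, 4, 11, 27, x, v), (13, 26, 4, 2, 27, p, m), (13, 26, 4, 2, 27, q, k), (13, 26, 4, 2, 27, x, v), (13, 26, 4, 38, 18, p, m), (13, 26, 4, 38, 18, q, k), (13, 26, 4, 38, 18, x, v), (13, 26, 4, 5, 29, p, m), (13, 26, 4, 5, 29, q, k), (13, 26, 4, 5, 29, x, v), (13, 9, 29, 11, 27, s, u), (13, 9, 29, 2, 27, s, u), (13, 9, 29, 38, 18, s, u), (13, 9, 29, 5, 29, s, u), (27, 36, 12, 34, 1, d, x), (30, 37, 32, 4, 16, u, c), (30, 37, 32, 40, 39, u, c)}
π_{G, F, D, C, E} gives {(26, p, 11, 4, 13), (26, p, 2, 4, 13), (26, p, 38, 4, 13), (26, p, 5, 4, 13), (26, q, 11, 4, 13), (26, q, 2, 4, 13), (26, q, 38, 4, 13), (26, q, 5, 4, 13), (26, x, 11, 4, 13), (26, x, 2, 4, 13), (26, x, 38, 4, 13), (26, x, 5, 4, 13), (36, d, 34, 12, 27), (37, u, 4, 32, 30), (37, u, 40, 32, 30), (9, s, 11, 29, 13), (9, s, 2, 29, 13), (9, s, 38, 29, 13), (9, s, 5, 29, 13)}.
Selection D != 40: {(26, p, 11, 4, 13), (26, p, 2, 4, 13), (26, p, 38, 4, 13), (26, p, 5, 4, 13), (26, q, 11, 4, 13), (26, q, 2, 4, 13), (26, q, 38, 4, 13), (26, q, 5, 4, 13), (26, x, 11, 4, 13), (26, x, 2, 4, 13), (26, x, 38, 4, 13), (26, x, 5, 4, 13), (36, d, 34, 12, 27), (37, u, 4, 32, 30), (9, s, 11, 29, 13), (9, s, 2, 29, 13), (9, s, 38, 29, 13), (9, s, 5, 29, 13)}
π_{E, F} gives {(13, p), (13, q), (13, s), (13, x), (27, d), (30, u)} (12 duplicate(s) eliminated).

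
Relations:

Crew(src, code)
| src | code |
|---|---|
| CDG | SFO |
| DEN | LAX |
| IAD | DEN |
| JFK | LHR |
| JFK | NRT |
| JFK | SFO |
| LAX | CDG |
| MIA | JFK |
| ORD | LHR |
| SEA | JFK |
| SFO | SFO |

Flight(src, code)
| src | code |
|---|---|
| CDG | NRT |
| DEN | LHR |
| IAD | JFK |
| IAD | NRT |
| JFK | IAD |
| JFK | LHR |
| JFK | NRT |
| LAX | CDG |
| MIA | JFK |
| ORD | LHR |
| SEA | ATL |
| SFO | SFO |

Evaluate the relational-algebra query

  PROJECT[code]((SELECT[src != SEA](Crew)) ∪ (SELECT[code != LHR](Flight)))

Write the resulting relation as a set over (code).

{ATL, CDG, DEN, IAD, JFK, LAX, LHR, NRT, SFO}

Selection src != SEA: {(CDG, SFO), (DEN, LAX), (IAD, DEN), (JFK, LHR), (JFK, NRT), (JFK, SFO), (LAX, CDG), (MIA, JFK), (ORD, LHR), (SFO, SFO)}
Selection code != LHR: {(CDG, NRT), (IAD, JFK), (IAD, NRT), (JFK, IAD), (JFK, NRT), (LAX, CDG), (MIA, JFK), (SEA, ATL), (SFO, SFO)}
Taking the union: {(CDG, NRT), (CDG, SFO), (DEN, LAX), (IAD, DEN), (IAD, JFK), (IAD, NRT), (JFK, IAD), (JFK, LHR), (JFK, NRT), (JFK, SFO), (LAX, CDG), (MIA, JFK), (ORD, LHR), (SEA, ATL), (SFO, SFO)}
Keep only column(s) code (6 duplicate(s) eliminated): {ATL, CDG, DEN, IAD, JFK, LAX, LHR, NRT, SFO}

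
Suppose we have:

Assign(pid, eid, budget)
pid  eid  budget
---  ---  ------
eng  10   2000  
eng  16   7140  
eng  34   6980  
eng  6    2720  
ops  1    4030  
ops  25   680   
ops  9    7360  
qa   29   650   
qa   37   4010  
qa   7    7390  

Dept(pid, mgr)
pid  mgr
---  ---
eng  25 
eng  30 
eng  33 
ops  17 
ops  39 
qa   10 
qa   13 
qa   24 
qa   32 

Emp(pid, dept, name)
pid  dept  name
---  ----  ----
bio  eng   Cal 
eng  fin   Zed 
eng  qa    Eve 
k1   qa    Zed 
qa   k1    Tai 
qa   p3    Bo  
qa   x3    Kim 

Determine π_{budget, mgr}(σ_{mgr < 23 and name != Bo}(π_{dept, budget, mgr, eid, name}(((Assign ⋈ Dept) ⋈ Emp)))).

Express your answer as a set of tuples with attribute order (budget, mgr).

{(4010, 10), (4010, 13), (650, 10), (650, 13), (7390, 10), (7390, 13)}

Assign ⋈ Dept (natural join on pid): {(eng, 10, 2000, 25), (eng, 10, 2000, 30), (eng, 10, 2000, 33), (eng, 16, 7140, 25), (eng, 16, 7140, 30), (eng, 16, 7140, 33), (eng, 34, 6980, 25), (eng, 34, 6980, 30), (eng, 34, 6980, 33), (eng, 6, 2720, 25), (eng, 6, 2720, 30), (eng, 6, 2720, 33), (ops, 1, 4030, 17), (ops, 1, 4030, 39), (ops, 25, 680, 17), (ops, 25, 680, 39), (ops, 9, 7360, 17), (ops, 9, 7360, 39), (qa, 29, 650, 10), (qa, 29, 650, 13), (qa, 29, 650, 24), (qa, 29, 650, 32), (qa, 37, 4010, 10), (qa, 37, 4010, 13), (qa, 37, 4010, 24), (qa, 37, 4010, 32), (qa, 7, 7390, 10), (qa, 7, 7390, 13), (qa, 7, 7390, 24), (qa, 7, 7390, 32)}
(Assign ⋈ Dept) ⋈ Emp (natural join on pid): {(eng, 10, 2000, 25, fin, Zed), (eng, 10, 2000, 25, qa, Eve), (eng, 10, 2000, 30, fin, Zed), (eng, 10, 2000, 30, qa, Eve), (eng, 10, 2000, 33, fin, Zed), (eng, 10, 2000, 33, qa, Eve), (eng, 16, 7140, 25, fin, Zed), (eng, 16, 7140, 25, qa, Eve), (eng, 16, 7140, 30, fin, Zed), (eng, 16, 7140, 30, qa, Eve), (eng, 16, 7140, 33, fin, Zed), (eng, 16, 7140, 33, qa, Eve), (eng, 34, 6980, 25, fin, Zed), (eng, 34, 6980, 25, qa, Eve), (eng, 34, 6980, 30, fin, Zed), (eng, 34, 6980, 30, qa, Eve), (eng, 34, 6980, 33, fin, Zed), (eng, 34, 6980, 33, qa, Eve), (eng, 6, 2720, 25, fin, Zed), (eng, 6, 2720, 25, qa, Eve), (eng, 6, 2720, 30, fin, Zed), (eng, 6, 2720, 30, qa, Eve), (eng, 6, 2720, 33, fin, Zed), (eng, 6, 2720, 33, qa, Eve), (qa, 29, 650, 10, k1, Tai), (qa, 29, 650, 10, p3, Bo), (qa, 29, 650, 10, x3, Kim), (qa, 29, 650, 13, k1, Tai), (qa, 29, 650, 13, p3, Bo), (qa, 29, 650, 13, x3, Kim), (qa, 29, 650, 24, k1, Tai), (qa, 29, 650, 24, p3, Bo), (qa, 29, 650, 24, x3, Kim), (qa, 29, 650, 32, k1, Tai), (qa, 29, 650, 32, p3, Bo), (qa, 29, 650, 32, x3, Kim), (qa, 37, 4010, 10, k1, Tai), (qa, 37, 4010, 10, p3, Bo), (qa, 37, 4010, 10, x3, Kim), (qa, 37, 4010, 13, k1, Tai), (qa, 37, 4010, 13, p3, Bo), (qa, 37, 4010, 13, x3, Kim), (qa, 37, 4010, 24, k1, Tai), (qa, 37, 4010, 24, p3, Bo), (qa, 37, 4010, 24, x3, Kim), (qa, 37, 4010, 32, k1, Tai), (qa, 37, 4010, 32, p3, Bo), (qa, 37, 4010, 32, x3, Kim), (qa, 7, 7390, 10, k1, Tai), (qa, 7, 7390, 10, p3, Bo), (qa, 7, 7390, 10, x3, Kim), (qa, 7, 7390, 13, k1, Tai), (qa, 7, 7390, 13, p3, Bo), (qa, 7, 7390, 13, x3, Kim), (qa, 7, 7390, 24, k1, Tai), (qa, 7, 7390, 24, p3, Bo), (qa, 7, 7390, 24, x3, Kim), (qa, 7, 7390, 32, k1, Tai), (qa, 7, 7390, 32, p3, Bo), (qa, 7, 7390, 32, x3, Kim)}
π[dept, budget, mgr, eid, name]: project onto (dept, budget, mgr, eid, name) → {(fin, 2000, 25, 10, Zed), (fin, 2000, 30, 10, Zed), (fin, 2000, 33, 10, Zed), (fin, 2720, 25, 6, Zed), (fin, 2720, 30, 6, Zed), (fin, 2720, 33, 6, Zed), (fin, 6980, 25, 34, Zed), (fin, 6980, 30, 34, Zed), (fin, 6980, 33, 34, Zed), (fin, 7140, 25, 16, Zed), (fin, 7140, 30, 16, Zed), (fin, 7140, 33, 16, Zed), (k1, 4010, 10, 37, Tai), (k1, 4010, 13, 37, Tai), (k1, 4010, 24, 37, Tai), (k1, 4010, 32, 37, Tai), (k1, 650, 10, 29, Tai), (k1, 650, 13, 29, Tai), (k1, 650, 24, 29, Tai), (k1, 650, 32, 29, Tai), (k1, 7390, 10, 7, Tai), (k1, 7390, 13, 7, Tai), (k1, 7390, 24, 7, Tai), (k1, 7390, 32, 7, Tai), (p3, 4010, 10, 37, Bo), (p3, 4010, 13, 37, Bo), (p3, 4010, 24, 37, Bo), (p3, 4010, 32, 37, Bo), (p3, 650, 10, 29, Bo), (p3, 650, 13, 29, Bo), (p3, 650, 24, 29, Bo), (p3, 650, 32, 29, Bo), (p3, 7390, 10, 7, Bo), (p3, 7390, 13, 7, Bo), (p3, 7390, 24, 7, Bo), (p3, 7390, 32, 7, Bo), (qa, 2000, 25, 10, Eve), (qa, 2000, 30, 10, Eve), (qa, 2000, 33, 10, Eve), (qa, 2720, 25, 6, Eve), (qa, 2720, 30, 6, Eve), (qa, 2720, 33, 6, Eve), (qa, 6980, 25, 34, Eve), (qa, 6980, 30, 34, Eve), (qa, 6980, 33, 34, Eve), (qa, 7140, 25, 16, Eve), (qa, 7140, 30, 16, Eve), (qa, 7140, 33, 16, Eve), (x3, 4010, 10, 37, Kim), (x3, 4010, 13, 37, Kim), (x3, 4010, 24, 37, Kim), (x3, 4010, 32, 37, Kim), (x3, 650, 10, 29, Kim), (x3, 650, 13, 29, Kim), (x3, 650, 24, 29, Kim), (x3, 650, 32, 29, Kim), (x3, 7390, 10, 7, Kim), (x3, 7390, 13, 7, Kim), (x3, 7390, 24, 7, Kim), (x3, 7390, 32, 7, Kim)}
Apply σ_{mgr < 23 and name != Bo}; surviving tuples: {(k1, 4010, 10, 37, Tai), (k1, 4010, 13, 37, Tai), (k1, 650, 10, 29, Tai), (k1, 650, 13, 29, Tai), (k1, 7390, 10, 7, Tai), (k1, 7390, 13, 7, Tai), (x3, 4010, 10, 37, Kim), (x3, 4010, 13, 37, Kim), (x3, 650, 10, 29, Kim), (x3, 650, 13, 29, Kim), (x3, 7390, 10, 7, Kim), (x3, 7390, 13, 7, Kim)}
π[budget, mgr]: project onto (budget, mgr) (6 duplicate(s) eliminated) → {(4010, 10), (4010, 13), (650, 10), (650, 13), (7390, 10), (7390, 13)}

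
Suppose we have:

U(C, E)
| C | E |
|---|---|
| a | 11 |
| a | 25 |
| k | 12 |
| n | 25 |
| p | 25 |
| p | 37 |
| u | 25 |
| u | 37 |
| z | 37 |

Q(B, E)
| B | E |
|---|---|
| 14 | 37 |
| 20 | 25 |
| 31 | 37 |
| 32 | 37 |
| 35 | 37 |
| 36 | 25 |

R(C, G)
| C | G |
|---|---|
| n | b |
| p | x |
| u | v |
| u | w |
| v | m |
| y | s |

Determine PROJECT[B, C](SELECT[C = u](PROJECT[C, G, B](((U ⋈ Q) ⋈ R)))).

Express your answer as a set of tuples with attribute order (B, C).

{(14, u), (20, u), (31, u), (32, u), (35, u), (36, u)}

Natural join on E: {(a, 25, 20), (a, 25, 36), (n, 25, 20), (n, 25, 36), (p, 25, 20), (p, 25, 36), (p, 37, 14), (p, 37, 31), (p, 37, 32), (p, 37, 35), (u, 25, 20), (u, 25, 36), (u, 37, 14), (u, 37, 31), (u, 37, 32), (u, 37, 35), (z, 37, 14), (z, 37, 31), (z, 37, 32), (z, 37, 35)}
Natural join on C: {(n, 25, 20, b), (n, 25, 36, b), (p, 25, 20, x), (p, 25, 36, x), (p, 37, 14, x), (p, 37, 31, x), (p, 37, 32, x), (p, 37, 35, x), (u, 25, 20, v), (u, 25, 20, w), (u, 25, 36, v), (u, 25, 36, w), (u, 37, 14, v), (u, 37, 14, w), (u, 37, 31, v), (u, 37, 31, w), (u, 37, 32, v), (u, 37, 32, w), (u, 37, 35, v), (u, 37, 35, w)}
Keep only column(s) C, G, B: {(n, b, 20), (n, b, 36), (p, x, 14), (p, x, 20), (p, x, 31), (p, x, 32), (p, x, 35), (p, x, 36), (u, v, 14), (u, v, 20), (u, v, 31), (u, v, 32), (u, v, 35), (u, v, 36), (u, w, 14), (u, w, 20), (u, w, 31), (u, w, 32), (u, w, 35), (u, w, 36)}
Filtering on C = u leaves {(u, v, 14), (u, v, 20), (u, v, 31), (u, v, 32), (u, v, 35), (u, v, 36), (u, w, 14), (u, w, 20), (u, w, 31), (u, w, 32), (u, w, 35), (u, w, 36)}.
Keep only column(s) B, C (6 duplicate(s) eliminated): {(14, u), (20, u), (31, u), (32, u), (35, u), (36, u)}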